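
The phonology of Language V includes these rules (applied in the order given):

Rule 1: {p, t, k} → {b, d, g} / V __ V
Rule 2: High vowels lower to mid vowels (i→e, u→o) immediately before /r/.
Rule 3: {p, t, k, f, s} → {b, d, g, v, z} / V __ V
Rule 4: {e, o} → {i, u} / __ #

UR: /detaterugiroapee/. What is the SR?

Rule 1 (intervocalic voicing): /t/ is a voiceless stop between vowels /e/ and /a/, so it voices to [d]. /t/ is a voiceless stop between vowels /a/ and /e/, so it voices to [d]. /p/ is a voiceless stop between vowels /a/ and /e/, so it voices to [b]. /detaterugiroapee/ → dedaderugiroabee.
Rule 2 (pre-rhotic lowering): /i/ is a high vowel immediately before /r/, so it lowers to [e]. /dedaderugiroabee/ → dedaderugeroabee.
Rule 3 (intervocalic voicing): no segment meets the environment; /dedaderugeroabee/ is unchanged.
Rule 4 (final vowel raising): /e/ is a mid vowel in word-final position, so it raises to [i]. /dedaderugeroabee/ → dedaderugeroabei.

dedaderugeroabei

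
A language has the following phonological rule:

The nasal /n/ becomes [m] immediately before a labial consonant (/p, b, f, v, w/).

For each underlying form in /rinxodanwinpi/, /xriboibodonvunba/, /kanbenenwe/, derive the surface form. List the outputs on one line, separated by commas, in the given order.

/rinxodanwinpi/: /n/ precedes the labial consonant /w/, so it assimilates in place to [m]. /n/ precedes the labial consonant /p/, so it assimilates in place to [m]. → [rinxodamwimpi].
/xriboibodonvunba/: /n/ precedes the labial consonant /v/, so it assimilates in place to [m]. /n/ precedes the labial consonant /b/, so it assimilates in place to [m]. → [xriboibodomvumba].
/kanbenenwe/: /n/ precedes the labial consonant /b/, so it assimilates in place to [m]. /n/ precedes the labial consonant /w/, so it assimilates in place to [m]. → [kambenemwe].

rinxodamwimpi, xriboibodomvumba, kambenemwe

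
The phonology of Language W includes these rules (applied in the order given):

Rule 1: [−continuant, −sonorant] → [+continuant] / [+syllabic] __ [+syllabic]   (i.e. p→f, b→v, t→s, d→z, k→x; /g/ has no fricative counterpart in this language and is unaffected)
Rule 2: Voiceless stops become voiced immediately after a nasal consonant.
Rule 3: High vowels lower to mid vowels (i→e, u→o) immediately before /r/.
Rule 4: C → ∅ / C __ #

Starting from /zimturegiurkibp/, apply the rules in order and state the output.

Rule 1 (intervocalic spirantization): no segment meets the environment; /zimturegiurkibp/ is unchanged.
Rule 2 (post-nasal voicing): /t/ is a voiceless stop immediately after the nasal /m/, so it voices to [d]. /zimturegiurkibp/ → zimduregiurkibp.
Rule 3 (pre-rhotic lowering): /u/ is a high vowel immediately before /r/, so it lowers to [o]. /u/ is a high vowel immediately before /r/, so it lowers to [o]. /zimduregiurkibp/ → zimdoregiorkibp.
Rule 4 (final cluster simplification): /p/ is the second consonant of a word-final cluster /bp/, so it deletes. /zimdoregiorkibp/ → zimdoregiorkib.

zimdoregiorkib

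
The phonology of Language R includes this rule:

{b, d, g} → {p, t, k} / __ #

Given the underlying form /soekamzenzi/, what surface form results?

No segment of /soekamzenzi/ meets the structural description of the rule, so the form surfaces unchanged.

soekamzenzi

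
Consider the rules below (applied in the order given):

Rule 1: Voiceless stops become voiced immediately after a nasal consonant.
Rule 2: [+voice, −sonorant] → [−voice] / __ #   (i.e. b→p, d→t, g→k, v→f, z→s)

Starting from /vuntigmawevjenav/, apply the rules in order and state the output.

Rule 1 (post-nasal voicing): /t/ is a voiceless stop immediately after the nasal /n/, so it voices to [d]. /vuntigmawevjenav/ → vundigmawevjenav.
Rule 2 (final devoicing): /v/ is a voiced obstruent in word-final position, so it devoices to [f]. /vundigmawevjenav/ → vundigmawevjenaf.

vundigmawevjenaf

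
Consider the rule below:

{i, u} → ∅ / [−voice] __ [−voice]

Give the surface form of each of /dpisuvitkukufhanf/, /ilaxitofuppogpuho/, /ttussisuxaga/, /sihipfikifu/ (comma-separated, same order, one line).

dpsuvitkkfhanf, ilaxtofppogpho, ttsssxaga, shpfkfu

/dpisuvitkukufhanf/: /i/ is a high vowel flanked by voiceless consonants /p/ and /s/, so it deletes. /u/ is a high vowel flanked by voiceless consonants /k/ and /k/, so it deletes. /u/ is a high vowel flanked by voiceless consonants /k/ and /f/, so it deletes. → [dpsuvitkkfhanf].
/ilaxitofuppogpuho/: /i/ is a high vowel flanked by voiceless consonants /x/ and /t/, so it deletes. /u/ is a high vowel flanked by voiceless consonants /f/ and /p/, so it deletes. /u/ is a high vowel flanked by voiceless consonants /p/ and /h/, so it deletes. → [ilaxtofppogpho].
/ttussisuxaga/: /u/ is a high vowel flanked by voiceless consonants /t/ and /s/, so it deletes. /i/ is a high vowel flanked by voiceless consonants /s/ and /s/, so it deletes. /u/ is a high vowel flanked by voiceless consonants /s/ and /x/, so it deletes. → [ttsssxaga].
/sihipfikifu/: /i/ is a high vowel flanked by voiceless consonants /s/ and /h/, so it deletes. /i/ is a high vowel flanked by voiceless consonants /h/ and /p/, so it deletes. /i/ is a high vowel flanked by voiceless consonants /f/ and /k/, so it deletes. /i/ is a high vowel flanked by voiceless consonants /k/ and /f/, so it deletes. → [shpfkfu].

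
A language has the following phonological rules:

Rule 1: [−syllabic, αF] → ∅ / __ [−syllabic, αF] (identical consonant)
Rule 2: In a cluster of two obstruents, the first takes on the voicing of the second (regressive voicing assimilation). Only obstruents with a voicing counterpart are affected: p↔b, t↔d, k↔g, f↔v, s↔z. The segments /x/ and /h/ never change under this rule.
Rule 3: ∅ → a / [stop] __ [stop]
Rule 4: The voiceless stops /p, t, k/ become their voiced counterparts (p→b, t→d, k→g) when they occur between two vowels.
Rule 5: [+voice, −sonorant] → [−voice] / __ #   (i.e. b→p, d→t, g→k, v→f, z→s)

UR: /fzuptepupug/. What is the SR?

Rule 1 (degemination): no segment meets the environment; /fzuptepupug/ is unchanged.
Rule 2 (regressive voicing assimilation): /f/ precedes the voiced obstruent /z/, so it voices to [v] by assimilation. /fzuptepupug/ → vzuptepupug.
Rule 3 (stop-cluster a-epenthesis): /p/ and /t/ form a stop–stop cluster, so [a] is inserted between them. /vzuptepupug/ → vzupatepupug.
Rule 4 (intervocalic voicing): /p/ is a voiceless stop between vowels /u/ and /a/, so it voices to [b]. /t/ is a voiceless stop between vowels /a/ and /e/, so it voices to [d]. /p/ is a voiceless stop between vowels /e/ and /u/, so it voices to [b]. /p/ is a voiceless stop between vowels /u/ and /u/, so it voices to [b]. /vzupatepupug/ → vzubadebubug.
Rule 5 (final devoicing): /g/ is a voiced obstruent in word-final position, so it devoices to [k]. /vzubadebubug/ → vzubadebubuk.

vzubadebubuk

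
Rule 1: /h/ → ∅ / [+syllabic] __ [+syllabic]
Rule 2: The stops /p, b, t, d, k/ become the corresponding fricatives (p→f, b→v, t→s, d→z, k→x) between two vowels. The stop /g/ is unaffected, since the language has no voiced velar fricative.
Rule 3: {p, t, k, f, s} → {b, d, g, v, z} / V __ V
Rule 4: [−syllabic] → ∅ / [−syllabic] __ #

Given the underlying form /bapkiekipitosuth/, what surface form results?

bapkiexivizozut

Rule 1 (intervocalic h-deletion): no segment meets the environment; /bapkiekipitosuth/ is unchanged.
Rule 2 (intervocalic spirantization): /k/ is a stop between vowels /e/ and /i/, so it spirantizes to the fricative [x]. /p/ is a stop between vowels /i/ and /i/, so it spirantizes to the fricative [f]. /t/ is a stop between vowels /i/ and /o/, so it spirantizes to the fricative [s]. /bapkiekipitosuth/ → bapkiexifisosuth.
Rule 3 (intervocalic voicing): /f/ is a voiceless obstruent between vowels /i/ and /i/, so it voices to [v]. /s/ is a voiceless obstruent between vowels /i/ and /o/, so it voices to [z]. /s/ is a voiceless obstruent between vowels /o/ and /u/, so it voices to [z]. /bapkiexifisosuth/ → bapkiexivizozuth.
Rule 4 (final cluster simplification): /h/ is the second consonant of a word-final cluster /th/, so it deletes. /bapkiexivizozuth/ → bapkiexivizozut.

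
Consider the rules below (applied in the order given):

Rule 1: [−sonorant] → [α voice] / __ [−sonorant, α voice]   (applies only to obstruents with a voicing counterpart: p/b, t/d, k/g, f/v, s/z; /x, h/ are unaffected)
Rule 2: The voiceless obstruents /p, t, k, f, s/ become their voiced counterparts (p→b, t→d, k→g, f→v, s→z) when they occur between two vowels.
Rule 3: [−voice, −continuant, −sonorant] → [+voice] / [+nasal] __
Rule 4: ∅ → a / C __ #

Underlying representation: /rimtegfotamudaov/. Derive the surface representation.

rimdekfodamudaova

Rule 1 (regressive voicing assimilation): /g/ precedes the voiceless obstruent /f/, so it devoices to [k] by assimilation. /rimtegfotamudaov/ → rimtekfotamudaov.
Rule 2 (intervocalic voicing): /t/ is a voiceless obstruent between vowels /o/ and /a/, so it voices to [d]. /rimtekfotamudaov/ → rimtekfodamudaov.
Rule 3 (post-nasal voicing): /t/ is a voiceless stop immediately after the nasal /m/, so it voices to [d]. /rimtekfodamudaov/ → rimdekfodamudaov.
Rule 4 (final a-epenthesis): the form ends in the consonant /v/, so [a] is inserted word-finally. /rimdekfodamudaov/ → rimdekfodamudaova.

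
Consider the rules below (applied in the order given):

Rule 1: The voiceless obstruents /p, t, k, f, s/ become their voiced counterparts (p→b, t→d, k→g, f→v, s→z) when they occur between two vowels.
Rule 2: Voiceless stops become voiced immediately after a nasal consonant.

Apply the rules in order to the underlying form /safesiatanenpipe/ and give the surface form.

saveziadanenbibe

Rule 1 (intervocalic voicing): /f/ is a voiceless obstruent between vowels /a/ and /e/, so it voices to [v]. /s/ is a voiceless obstruent between vowels /e/ and /i/, so it voices to [z]. /t/ is a voiceless obstruent between vowels /a/ and /a/, so it voices to [d]. /p/ is a voiceless obstruent between vowels /i/ and /e/, so it voices to [b]. /safesiatanenpipe/ → saveziadanenpibe.
Rule 2 (post-nasal voicing): /p/ is a voiceless stop immediately after the nasal /n/, so it voices to [b]. /saveziadanenpibe/ → saveziadanenbibe.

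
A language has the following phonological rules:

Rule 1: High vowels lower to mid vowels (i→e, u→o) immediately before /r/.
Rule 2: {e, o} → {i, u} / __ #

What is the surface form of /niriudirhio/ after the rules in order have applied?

Rule 1 (pre-rhotic lowering): /i/ is a high vowel immediately before /r/, so it lowers to [e]. /i/ is a high vowel immediately before /r/, so it lowers to [e]. /niriudirhio/ → neriuderhio.
Rule 2 (final vowel raising): /o/ is a mid vowel in word-final position, so it raises to [u]. /neriuderhio/ → neriuderhiu.

neriuderhiu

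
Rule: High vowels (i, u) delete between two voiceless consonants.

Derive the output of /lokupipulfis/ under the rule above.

lokppulfs

/u/ is a high vowel flanked by voiceless consonants /k/ and /p/, so it deletes.
/i/ is a high vowel flanked by voiceless consonants /p/ and /p/, so it deletes.
/i/ is a high vowel flanked by voiceless consonants /f/ and /s/, so it deletes.
The other instance of /u/ does not occur in the required environment and remains unchanged.
Surface form: [lokppulfs].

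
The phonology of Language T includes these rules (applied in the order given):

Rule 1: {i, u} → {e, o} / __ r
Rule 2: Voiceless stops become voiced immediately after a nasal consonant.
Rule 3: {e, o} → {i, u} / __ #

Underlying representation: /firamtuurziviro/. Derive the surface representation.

feramduorziveru

Rule 1 (pre-rhotic lowering): /i/ is a high vowel immediately before /r/, so it lowers to [e]. /u/ is a high vowel immediately before /r/, so it lowers to [o]. /i/ is a high vowel immediately before /r/, so it lowers to [e]. /firamtuurziviro/ → feramtuorzivero.
Rule 2 (post-nasal voicing): /t/ is a voiceless stop immediately after the nasal /m/, so it voices to [d]. /feramtuorzivero/ → feramduorzivero.
Rule 3 (final vowel raising): /o/ is a mid vowel in word-final position, so it raises to [u]. /feramduorzivero/ → feramduorziveru.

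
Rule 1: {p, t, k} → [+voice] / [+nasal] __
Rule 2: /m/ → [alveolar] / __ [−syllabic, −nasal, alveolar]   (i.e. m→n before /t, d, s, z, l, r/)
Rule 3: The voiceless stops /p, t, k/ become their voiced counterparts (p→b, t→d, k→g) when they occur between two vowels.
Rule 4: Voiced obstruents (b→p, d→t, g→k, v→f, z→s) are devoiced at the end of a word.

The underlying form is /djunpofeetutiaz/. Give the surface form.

djunbofeedudias

Rule 1 (post-nasal voicing): /p/ is a voiceless stop immediately after the nasal /n/, so it voices to [b]. /djunpofeetutiaz/ → djunbofeetutiaz.
Rule 2 (nasal place assimilation): no segment meets the environment; /djunbofeetutiaz/ is unchanged.
Rule 3 (intervocalic voicing): /t/ is a voiceless stop between vowels /e/ and /u/, so it voices to [d]. /t/ is a voiceless stop between vowels /u/ and /i/, so it voices to [d]. /djunbofeetutiaz/ → djunbofeedudiaz.
Rule 4 (final devoicing): /z/ is a voiced obstruent in word-final position, so it devoices to [s]. /djunbofeedudiaz/ → djunbofeedudias.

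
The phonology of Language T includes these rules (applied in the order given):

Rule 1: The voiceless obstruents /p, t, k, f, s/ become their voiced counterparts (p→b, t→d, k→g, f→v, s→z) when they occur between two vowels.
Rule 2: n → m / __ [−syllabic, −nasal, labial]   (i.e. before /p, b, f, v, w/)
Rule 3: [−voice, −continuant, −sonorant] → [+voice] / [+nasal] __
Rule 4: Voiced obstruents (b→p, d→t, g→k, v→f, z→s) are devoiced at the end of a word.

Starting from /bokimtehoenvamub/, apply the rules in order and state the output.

Rule 1 (intervocalic voicing): /k/ is a voiceless obstruent between vowels /o/ and /i/, so it voices to [g]. /bokimtehoenvamub/ → bogimtehoenvamub.
Rule 2 (nasal place assimilation): /n/ precedes the labial consonant /v/, so it assimilates in place to [m]. /bogimtehoenvamub/ → bogimtehoemvamub.
Rule 3 (post-nasal voicing): /t/ is a voiceless stop immediately after the nasal /m/, so it voices to [d]. /bogimtehoemvamub/ → bogimdehoemvamub.
Rule 4 (final devoicing): /b/ is a voiced obstruent in word-final position, so it devoices to [p]. /bogimdehoemvamub/ → bogimdehoemvamup.

bogimdehoemvamup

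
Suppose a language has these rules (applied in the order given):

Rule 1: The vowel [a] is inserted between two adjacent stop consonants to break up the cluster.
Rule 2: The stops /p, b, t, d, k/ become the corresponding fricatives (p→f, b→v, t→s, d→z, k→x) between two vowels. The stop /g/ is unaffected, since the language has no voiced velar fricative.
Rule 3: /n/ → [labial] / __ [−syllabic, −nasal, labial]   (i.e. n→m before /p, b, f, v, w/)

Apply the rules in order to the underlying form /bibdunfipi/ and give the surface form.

Rule 1 (stop-cluster a-epenthesis): /b/ and /d/ form a stop–stop cluster, so [a] is inserted between them. /bibdunfipi/ → bibadunfipi.
Rule 2 (intervocalic spirantization): /b/ is a stop between vowels /i/ and /a/, so it spirantizes to the fricative [v]. /d/ is a stop between vowels /a/ and /u/, so it spirantizes to the fricative [z]. /p/ is a stop between vowels /i/ and /i/, so it spirantizes to the fricative [f]. /bibadunfipi/ → bivazunfifi.
Rule 3 (nasal place assimilation): /n/ precedes the labial consonant /f/, so it assimilates in place to [m]. /bivazunfifi/ → bivazumfifi.

bivazumfifi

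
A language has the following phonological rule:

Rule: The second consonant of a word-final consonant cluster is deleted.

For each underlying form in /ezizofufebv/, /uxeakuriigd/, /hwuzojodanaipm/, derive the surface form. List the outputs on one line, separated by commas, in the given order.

ezizofufeb, uxeakuriig, hwuzojodanaip

/ezizofufebv/: /v/ is the second consonant of a word-final cluster /bv/, so it deletes. → [ezizofufeb].
/uxeakuriigd/: /d/ is the second consonant of a word-final cluster /gd/, so it deletes. → [uxeakuriig].
/hwuzojodanaipm/: /m/ is the second consonant of a word-final cluster /pm/, so it deletes. → [hwuzojodanaip].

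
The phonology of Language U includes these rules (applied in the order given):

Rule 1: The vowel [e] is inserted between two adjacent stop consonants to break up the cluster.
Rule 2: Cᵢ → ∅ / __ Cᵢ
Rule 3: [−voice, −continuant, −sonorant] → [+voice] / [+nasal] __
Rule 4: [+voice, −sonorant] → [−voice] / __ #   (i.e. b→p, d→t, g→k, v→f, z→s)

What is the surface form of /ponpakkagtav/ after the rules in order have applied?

ponbakekagetaf

Rule 1 (stop-cluster e-epenthesis): /k/ and /k/ form a stop–stop cluster, so [e] is inserted between them. /g/ and /t/ form a stop–stop cluster, so [e] is inserted between them. /ponpakkagtav/ → ponpakekagetav.
Rule 2 (degemination): no segment meets the environment; /ponpakekagetav/ is unchanged.
Rule 3 (post-nasal voicing): /p/ is a voiceless stop immediately after the nasal /n/, so it voices to [b]. /ponpakekagetav/ → ponbakekagetav.
Rule 4 (final devoicing): /v/ is a voiced obstruent in word-final position, so it devoices to [f]. /ponbakekagetav/ → ponbakekagetaf.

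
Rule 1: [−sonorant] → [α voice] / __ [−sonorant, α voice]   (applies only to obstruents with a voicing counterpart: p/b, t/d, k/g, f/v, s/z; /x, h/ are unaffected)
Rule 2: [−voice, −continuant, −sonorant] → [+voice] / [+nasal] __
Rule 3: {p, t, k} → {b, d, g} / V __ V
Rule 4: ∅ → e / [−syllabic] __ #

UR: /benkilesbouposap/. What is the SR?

Rule 1 (regressive voicing assimilation): /s/ precedes the voiced obstruent /b/, so it voices to [z] by assimilation. /benkilesbouposap/ → benkilezbouposap.
Rule 2 (post-nasal voicing): /k/ is a voiceless stop immediately after the nasal /n/, so it voices to [g]. /benkilezbouposap/ → bengilezbouposap.
Rule 3 (intervocalic voicing): /p/ is a voiceless stop between vowels /u/ and /o/, so it voices to [b]. /bengilezbouposap/ → bengilezboubosap.
Rule 4 (final e-epenthesis): the form ends in the consonant /p/, so [e] is inserted word-finally. /bengilezboubosap/ → bengilezboubosape.

bengilezboubosape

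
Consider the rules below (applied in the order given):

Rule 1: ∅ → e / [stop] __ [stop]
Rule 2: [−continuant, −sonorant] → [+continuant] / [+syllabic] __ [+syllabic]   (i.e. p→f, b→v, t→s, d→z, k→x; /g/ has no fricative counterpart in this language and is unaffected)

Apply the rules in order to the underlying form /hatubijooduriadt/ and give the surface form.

hasuvijoozuriazet

Rule 1 (stop-cluster e-epenthesis): /d/ and /t/ form a stop–stop cluster, so [e] is inserted between them. /hatubijooduriadt/ → hatubijooduriadet.
Rule 2 (intervocalic spirantization): /t/ is a stop between vowels /a/ and /u/, so it spirantizes to the fricative [s]. /b/ is a stop between vowels /u/ and /i/, so it spirantizes to the fricative [v]. /d/ is a stop between vowels /o/ and /u/, so it spirantizes to the fricative [z]. /d/ is a stop between vowels /a/ and /e/, so it spirantizes to the fricative [z]. /hatubijooduriadet/ → hasuvijoozuriazet.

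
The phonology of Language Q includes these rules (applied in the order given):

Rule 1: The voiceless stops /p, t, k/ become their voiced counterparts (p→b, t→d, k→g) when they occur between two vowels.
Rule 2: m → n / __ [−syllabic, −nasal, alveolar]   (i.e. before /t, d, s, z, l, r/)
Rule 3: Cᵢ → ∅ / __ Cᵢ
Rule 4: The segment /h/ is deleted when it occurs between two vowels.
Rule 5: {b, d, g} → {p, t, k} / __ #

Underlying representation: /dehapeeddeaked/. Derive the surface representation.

Rule 1 (intervocalic voicing): /p/ is a voiceless stop between vowels /a/ and /e/, so it voices to [b]. /k/ is a voiceless stop between vowels /a/ and /e/, so it voices to [g]. /dehapeeddeaked/ → dehabeeddeaged.
Rule 2 (nasal place assimilation): no segment meets the environment; /dehabeeddeaged/ is unchanged.
Rule 3 (degemination): /dd/ is a geminate; the first /d/ deletes. /dehabeeddeaged/ → dehabeedeaged.
Rule 4 (intervocalic h-deletion): /h/ occurs between vowels /e/ and /a/, so it deletes. /dehabeedeaged/ → deabeedeaged.
Rule 5 (final devoicing): /d/ is a voiced stop in word-final position, so it devoices to [t]. /deabeedeaged/ → deabeedeaget.

deabeedeaget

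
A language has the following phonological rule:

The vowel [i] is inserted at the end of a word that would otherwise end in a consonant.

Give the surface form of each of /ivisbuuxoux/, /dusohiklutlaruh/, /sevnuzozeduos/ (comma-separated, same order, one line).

ivisbuuxouxi, dusohiklutlaruhi, sevnuzozeduosi

/ivisbuuxoux/: the form ends in the consonant /x/, so [i] is inserted word-finally. → [ivisbuuxouxi].
/dusohiklutlaruh/: the form ends in the consonant /h/, so [i] is inserted word-finally. → [dusohiklutlaruhi].
/sevnuzozeduos/: the form ends in the consonant /s/, so [i] is inserted word-finally. → [sevnuzozeduosi].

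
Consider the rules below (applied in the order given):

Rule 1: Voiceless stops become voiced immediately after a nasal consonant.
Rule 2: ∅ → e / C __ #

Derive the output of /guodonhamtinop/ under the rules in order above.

guodonhamdinope

Rule 1 (post-nasal voicing): /t/ is a voiceless stop immediately after the nasal /m/, so it voices to [d]. /guodonhamtinop/ → guodonhamdinop.
Rule 2 (final e-epenthesis): the form ends in the consonant /p/, so [e] is inserted word-finally. /guodonhamdinop/ → guodonhamdinope.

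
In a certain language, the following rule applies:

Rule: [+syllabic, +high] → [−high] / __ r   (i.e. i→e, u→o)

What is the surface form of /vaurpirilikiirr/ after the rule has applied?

/u/ is a high vowel immediately before /r/, so it lowers to [o].
/i/ is a high vowel immediately before /r/, so it lowers to [e].
/i/ is a high vowel immediately before /r/, so it lowers to [e].
The other instances of /i/ do not occur in the required environment and remain unchanged.
Surface form: [vaorperilikierr].

vaorperilikierr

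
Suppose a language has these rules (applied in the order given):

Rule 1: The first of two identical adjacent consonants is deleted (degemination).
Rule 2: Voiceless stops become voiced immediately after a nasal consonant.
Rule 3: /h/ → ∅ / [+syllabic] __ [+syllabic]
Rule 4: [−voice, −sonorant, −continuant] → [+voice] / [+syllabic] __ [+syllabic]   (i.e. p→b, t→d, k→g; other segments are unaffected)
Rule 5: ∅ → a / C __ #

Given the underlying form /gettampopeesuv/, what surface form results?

Rule 1 (degemination): /tt/ is a geminate; the first /t/ deletes. /gettampopeesuv/ → getampopeesuv.
Rule 2 (post-nasal voicing): /p/ is a voiceless stop immediately after the nasal /m/, so it voices to [b]. /getampopeesuv/ → getambopeesuv.
Rule 3 (intervocalic h-deletion): no segment meets the environment; /getambopeesuv/ is unchanged.
Rule 4 (intervocalic voicing): /t/ is a voiceless stop between vowels /e/ and /a/, so it voices to [d]. /p/ is a voiceless stop between vowels /o/ and /e/, so it voices to [b]. /getambopeesuv/ → gedambobeesuv.
Rule 5 (final a-epenthesis): the form ends in the consonant /v/, so [a] is inserted word-finally. /gedambobeesuv/ → gedambobeesuva.

gedambobeesuva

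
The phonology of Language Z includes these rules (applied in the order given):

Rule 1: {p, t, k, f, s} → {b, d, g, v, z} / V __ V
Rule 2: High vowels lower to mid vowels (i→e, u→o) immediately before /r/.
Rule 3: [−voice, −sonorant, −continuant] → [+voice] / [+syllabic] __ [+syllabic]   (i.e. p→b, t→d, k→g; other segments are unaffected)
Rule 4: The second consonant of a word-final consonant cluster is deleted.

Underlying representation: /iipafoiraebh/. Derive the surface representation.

Rule 1 (intervocalic voicing): /p/ is a voiceless obstruent between vowels /i/ and /a/, so it voices to [b]. /f/ is a voiceless obstruent between vowels /a/ and /o/, so it voices to [v]. /iipafoiraebh/ → iibavoiraebh.
Rule 2 (pre-rhotic lowering): /i/ is a high vowel immediately before /r/, so it lowers to [e]. /iibavoiraebh/ → iibavoeraebh.
Rule 3 (intervocalic voicing): no segment meets the environment; /iibavoeraebh/ is unchanged.
Rule 4 (final cluster simplification): /h/ is the second consonant of a word-final cluster /bh/, so it deletes. /iibavoeraebh/ → iibavoeraeb.

iibavoeraeb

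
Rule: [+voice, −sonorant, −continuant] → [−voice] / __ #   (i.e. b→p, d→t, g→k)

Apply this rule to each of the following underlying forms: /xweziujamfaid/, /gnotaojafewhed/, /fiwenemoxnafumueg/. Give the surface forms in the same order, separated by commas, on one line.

/xweziujamfaid/: /d/ is a voiced stop in word-final position, so it devoices to [t]. → [xweziujamfait].
/gnotaojafewhed/: /d/ is a voiced stop in word-final position, so it devoices to [t]. → [gnotaojafewhet].
/fiwenemoxnafumueg/: /g/ is a voiced stop in word-final position, so it devoices to [k]. → [fiwenemoxnafumuek].

xweziujamfait, gnotaojafewhet, fiwenemoxnafumuek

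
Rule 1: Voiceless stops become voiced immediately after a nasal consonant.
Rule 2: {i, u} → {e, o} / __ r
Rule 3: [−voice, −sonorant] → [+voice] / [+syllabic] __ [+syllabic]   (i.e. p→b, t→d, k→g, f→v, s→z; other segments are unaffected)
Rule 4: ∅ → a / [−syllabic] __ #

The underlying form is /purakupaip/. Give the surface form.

Rule 1 (post-nasal voicing): no segment meets the environment; /purakupaip/ is unchanged.
Rule 2 (pre-rhotic lowering): /u/ is a high vowel immediately before /r/, so it lowers to [o]. /purakupaip/ → porakupaip.
Rule 3 (intervocalic voicing): /k/ is a voiceless obstruent between vowels /a/ and /u/, so it voices to [g]. /p/ is a voiceless obstruent between vowels /u/ and /a/, so it voices to [b]. /porakupaip/ → poragubaip.
Rule 4 (final a-epenthesis): the form ends in the consonant /p/, so [a] is inserted word-finally. /poragubaip/ → poragubaipa.

poragubaipa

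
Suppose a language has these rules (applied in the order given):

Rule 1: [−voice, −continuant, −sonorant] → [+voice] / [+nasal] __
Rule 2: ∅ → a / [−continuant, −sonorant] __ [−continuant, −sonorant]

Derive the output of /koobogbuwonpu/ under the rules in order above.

koobogabuwonbu

Rule 1 (post-nasal voicing): /p/ is a voiceless stop immediately after the nasal /n/, so it voices to [b]. /koobogbuwonpu/ → koobogbuwonbu.
Rule 2 (stop-cluster a-epenthesis): /g/ and /b/ form a stop–stop cluster, so [a] is inserted between them. /koobogbuwonbu/ → koobogabuwonbu.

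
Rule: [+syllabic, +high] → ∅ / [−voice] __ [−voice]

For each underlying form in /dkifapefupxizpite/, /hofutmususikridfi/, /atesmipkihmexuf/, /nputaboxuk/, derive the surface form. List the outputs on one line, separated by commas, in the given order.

dkfapefpxizpte, hoftmusskridfi, atesmipkhmexf, nptaboxk

/dkifapefupxizpite/: /i/ is a high vowel flanked by voiceless consonants /k/ and /f/, so it deletes. /u/ is a high vowel flanked by voiceless consonants /f/ and /p/, so it deletes. /i/ is a high vowel flanked by voiceless consonants /p/ and /t/, so it deletes. → [dkfapefpxizpte].
/hofutmususikridfi/: /u/ is a high vowel flanked by voiceless consonants /f/ and /t/, so it deletes. /u/ is a high vowel flanked by voiceless consonants /s/ and /s/, so it deletes. /i/ is a high vowel flanked by voiceless consonants /s/ and /k/, so it deletes. → [hoftmusskridfi].
/atesmipkihmexuf/: /i/ is a high vowel flanked by voiceless consonants /k/ and /h/, so it deletes. /u/ is a high vowel flanked by voiceless consonants /x/ and /f/, so it deletes. → [atesmipkhmexf].
/nputaboxuk/: /u/ is a high vowel flanked by voiceless consonants /p/ and /t/, so it deletes. /u/ is a high vowel flanked by voiceless consonants /x/ and /k/, so it deletes. → [nptaboxk].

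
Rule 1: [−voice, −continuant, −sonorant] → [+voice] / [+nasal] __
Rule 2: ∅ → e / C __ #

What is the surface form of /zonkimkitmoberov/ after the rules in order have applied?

Rule 1 (post-nasal voicing): /k/ is a voiceless stop immediately after the nasal /n/, so it voices to [g]. /k/ is a voiceless stop immediately after the nasal /m/, so it voices to [g]. /zonkimkitmoberov/ → zongimgitmoberov.
Rule 2 (final e-epenthesis): the form ends in the consonant /v/, so [e] is inserted word-finally. /zongimgitmoberov/ → zongimgitmoberove.

zongimgitmoberove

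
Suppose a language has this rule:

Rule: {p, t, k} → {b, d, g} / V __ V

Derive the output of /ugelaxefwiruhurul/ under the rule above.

No segment of /ugelaxefwiruhurul/ meets the structural description of the rule, so the form surfaces unchanged.

ugelaxefwiruhurul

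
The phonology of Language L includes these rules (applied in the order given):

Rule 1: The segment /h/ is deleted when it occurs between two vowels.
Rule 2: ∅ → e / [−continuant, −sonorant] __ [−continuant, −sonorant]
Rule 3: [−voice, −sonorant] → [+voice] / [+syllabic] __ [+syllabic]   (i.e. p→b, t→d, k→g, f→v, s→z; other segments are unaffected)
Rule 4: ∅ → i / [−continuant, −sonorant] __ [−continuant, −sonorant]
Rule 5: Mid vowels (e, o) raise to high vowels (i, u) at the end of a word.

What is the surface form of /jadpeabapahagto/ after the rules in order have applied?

Rule 1 (intervocalic h-deletion): /h/ occurs between vowels /a/ and /a/, so it deletes. /jadpeabapahagto/ → jadpeabapaagto.
Rule 2 (stop-cluster e-epenthesis): /d/ and /p/ form a stop–stop cluster, so [e] is inserted between them. /g/ and /t/ form a stop–stop cluster, so [e] is inserted between them. /jadpeabapaagto/ → jadepeabapaageto.
Rule 3 (intervocalic voicing): /p/ is a voiceless obstruent between vowels /e/ and /e/, so it voices to [b]. /p/ is a voiceless obstruent between vowels /a/ and /a/, so it voices to [b]. /t/ is a voiceless obstruent between vowels /e/ and /o/, so it voices to [d]. /jadepeabapaageto/ → jadebeababaagedo.
Rule 4 (stop-cluster i-epenthesis): no segment meets the environment; /jadebeababaagedo/ is unchanged.
Rule 5 (final vowel raising): /o/ is a mid vowel in word-final position, so it raises to [u]. /jadebeababaagedo/ → jadebeababaagedu.

jadebeababaagedu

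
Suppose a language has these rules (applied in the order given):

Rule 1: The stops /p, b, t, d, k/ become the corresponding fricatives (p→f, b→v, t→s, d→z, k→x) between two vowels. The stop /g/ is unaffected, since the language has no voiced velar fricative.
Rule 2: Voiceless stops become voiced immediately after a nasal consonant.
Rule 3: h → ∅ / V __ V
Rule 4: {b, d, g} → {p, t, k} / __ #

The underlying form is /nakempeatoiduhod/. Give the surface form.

Rule 1 (intervocalic spirantization): /k/ is a stop between vowels /a/ and /e/, so it spirantizes to the fricative [x]. /t/ is a stop between vowels /a/ and /o/, so it spirantizes to the fricative [s]. /d/ is a stop between vowels /i/ and /u/, so it spirantizes to the fricative [z]. /nakempeatoiduhod/ → naxempeasoizuhod.
Rule 2 (post-nasal voicing): /p/ is a voiceless stop immediately after the nasal /m/, so it voices to [b]. /naxempeasoizuhod/ → naxembeasoizuhod.
Rule 3 (intervocalic h-deletion): /h/ occurs between vowels /u/ and /o/, so it deletes. /naxembeasoizuhod/ → naxembeasoizuod.
Rule 4 (final devoicing): /d/ is a voiced stop in word-final position, so it devoices to [t]. /naxembeasoizuod/ → naxembeasoizuot.

naxembeasoizuot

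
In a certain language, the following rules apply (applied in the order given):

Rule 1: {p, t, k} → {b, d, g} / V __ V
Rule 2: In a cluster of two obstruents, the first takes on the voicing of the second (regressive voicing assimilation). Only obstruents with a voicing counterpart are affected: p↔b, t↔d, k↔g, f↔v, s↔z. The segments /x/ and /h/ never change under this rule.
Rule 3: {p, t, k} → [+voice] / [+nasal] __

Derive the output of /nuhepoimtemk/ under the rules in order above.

nuheboimdemg

Rule 1 (intervocalic voicing): /p/ is a voiceless stop between vowels /e/ and /o/, so it voices to [b]. /nuhepoimtemk/ → nuheboimtemk.
Rule 2 (regressive voicing assimilation): no segment meets the environment; /nuheboimtemk/ is unchanged.
Rule 3 (post-nasal voicing): /t/ is a voiceless stop immediately after the nasal /m/, so it voices to [d]. /k/ is a voiceless stop immediately after the nasal /m/, so it voices to [g]. /nuheboimtemk/ → nuheboimdemg.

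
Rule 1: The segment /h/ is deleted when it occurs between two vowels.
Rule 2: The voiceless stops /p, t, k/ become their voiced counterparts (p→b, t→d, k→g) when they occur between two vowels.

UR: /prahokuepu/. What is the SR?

praoguebu

Rule 1 (intervocalic h-deletion): /h/ occurs between vowels /a/ and /o/, so it deletes. /prahokuepu/ → praokuepu.
Rule 2 (intervocalic voicing): /k/ is a voiceless stop between vowels /o/ and /u/, so it voices to [g]. /p/ is a voiceless stop between vowels /e/ and /u/, so it voices to [b]. /praokuepu/ → praoguebu.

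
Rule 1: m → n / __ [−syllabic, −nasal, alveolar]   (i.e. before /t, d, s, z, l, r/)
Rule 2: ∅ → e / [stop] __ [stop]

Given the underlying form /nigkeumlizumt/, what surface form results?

nigekeunlizunt

Rule 1 (nasal place assimilation): /m/ precedes the alveolar consonant /l/, so it assimilates in place to [n]. /m/ precedes the alveolar consonant /t/, so it assimilates in place to [n]. /nigkeumlizumt/ → nigkeunlizunt.
Rule 2 (stop-cluster e-epenthesis): /g/ and /k/ form a stop–stop cluster, so [e] is inserted between them. /nigkeunlizunt/ → nigekeunlizunt.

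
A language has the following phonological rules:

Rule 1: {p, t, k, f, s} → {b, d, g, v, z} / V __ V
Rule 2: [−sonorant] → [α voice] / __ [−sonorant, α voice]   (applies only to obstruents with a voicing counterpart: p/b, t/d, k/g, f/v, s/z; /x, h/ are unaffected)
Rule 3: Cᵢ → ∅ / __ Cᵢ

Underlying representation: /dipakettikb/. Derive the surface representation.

dibagetigb

Rule 1 (intervocalic voicing): /p/ is a voiceless obstruent between vowels /i/ and /a/, so it voices to [b]. /k/ is a voiceless obstruent between vowels /a/ and /e/, so it voices to [g]. /dipakettikb/ → dibagettikb.
Rule 2 (regressive voicing assimilation): /k/ precedes the voiced obstruent /b/, so it voices to [g] by assimilation. /dibagettikb/ → dibagettigb.
Rule 3 (degemination): /tt/ is a geminate; the first /t/ deletes. /dibagettigb/ → dibagetigb.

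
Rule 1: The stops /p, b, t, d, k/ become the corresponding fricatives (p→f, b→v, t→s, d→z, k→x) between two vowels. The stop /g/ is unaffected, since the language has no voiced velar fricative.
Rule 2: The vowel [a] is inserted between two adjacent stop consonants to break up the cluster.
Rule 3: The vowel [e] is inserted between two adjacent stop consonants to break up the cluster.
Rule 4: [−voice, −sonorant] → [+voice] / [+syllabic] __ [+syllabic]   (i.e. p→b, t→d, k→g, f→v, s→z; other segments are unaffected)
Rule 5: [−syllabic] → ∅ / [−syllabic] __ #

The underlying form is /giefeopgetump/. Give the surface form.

gieveobagezum

Rule 1 (intervocalic spirantization): /t/ is a stop between vowels /e/ and /u/, so it spirantizes to the fricative [s]. /giefeopgetump/ → giefeopgesump.
Rule 2 (stop-cluster a-epenthesis): /p/ and /g/ form a stop–stop cluster, so [a] is inserted between them. /giefeopgesump/ → giefeopagesump.
Rule 3 (stop-cluster e-epenthesis): no segment meets the environment; /giefeopagesump/ is unchanged.
Rule 4 (intervocalic voicing): /f/ is a voiceless obstruent between vowels /e/ and /e/, so it voices to [v]. /p/ is a voiceless obstruent between vowels /o/ and /a/, so it voices to [b]. /s/ is a voiceless obstruent between vowels /e/ and /u/, so it voices to [z]. /giefeopagesump/ → gieveobagezump.
Rule 5 (final cluster simplification): /p/ is the second consonant of a word-final cluster /mp/, so it deletes. /gieveobagezump/ → gieveobagezum.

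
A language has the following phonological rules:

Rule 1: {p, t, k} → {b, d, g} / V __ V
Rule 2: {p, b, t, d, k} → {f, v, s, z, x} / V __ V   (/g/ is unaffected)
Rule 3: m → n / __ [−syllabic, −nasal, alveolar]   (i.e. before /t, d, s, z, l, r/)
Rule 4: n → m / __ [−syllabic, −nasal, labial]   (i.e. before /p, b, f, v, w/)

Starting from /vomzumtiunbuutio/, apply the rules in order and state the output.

vonzuntiumbuuzio

Rule 1 (intervocalic voicing): /t/ is a voiceless stop between vowels /u/ and /i/, so it voices to [d]. /vomzumtiunbuutio/ → vomzumtiunbuudio.
Rule 2 (intervocalic spirantization): /d/ is a stop between vowels /u/ and /i/, so it spirantizes to the fricative [z]. /vomzumtiunbuudio/ → vomzumtiunbuuzio.
Rule 3 (nasal place assimilation): /m/ precedes the alveolar consonant /z/, so it assimilates in place to [n]. /m/ precedes the alveolar consonant /t/, so it assimilates in place to [n]. /vomzumtiunbuuzio/ → vonzuntiunbuuzio.
Rule 4 (nasal place assimilation): /n/ precedes the labial consonant /b/, so it assimilates in place to [m]. /vonzuntiunbuuzio/ → vonzuntiumbuuzio.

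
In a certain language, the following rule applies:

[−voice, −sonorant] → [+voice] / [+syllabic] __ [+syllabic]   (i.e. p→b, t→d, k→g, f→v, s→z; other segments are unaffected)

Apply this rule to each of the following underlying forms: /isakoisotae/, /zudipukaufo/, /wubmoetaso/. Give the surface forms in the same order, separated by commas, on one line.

izagoizodae, zudibugauvo, wubmoedazo

/isakoisotae/: /s/ is a voiceless obstruent between vowels /i/ and /a/, so it voices to [z]. /k/ is a voiceless obstruent between vowels /a/ and /o/, so it voices to [g]. /s/ is a voiceless obstruent between vowels /i/ and /o/, so it voices to [z]. /t/ is a voiceless obstruent between vowels /o/ and /a/, so it voices to [d]. → [izagoizodae].
/zudipukaufo/: /p/ is a voiceless obstruent between vowels /i/ and /u/, so it voices to [b]. /k/ is a voiceless obstruent between vowels /u/ and /a/, so it voices to [g]. /f/ is a voiceless obstruent between vowels /u/ and /o/, so it voices to [v]. → [zudibugauvo].
/wubmoetaso/: /t/ is a voiceless obstruent between vowels /e/ and /a/, so it voices to [d]. /s/ is a voiceless obstruent between vowels /a/ and /o/, so it voices to [z]. → [wubmoedazo].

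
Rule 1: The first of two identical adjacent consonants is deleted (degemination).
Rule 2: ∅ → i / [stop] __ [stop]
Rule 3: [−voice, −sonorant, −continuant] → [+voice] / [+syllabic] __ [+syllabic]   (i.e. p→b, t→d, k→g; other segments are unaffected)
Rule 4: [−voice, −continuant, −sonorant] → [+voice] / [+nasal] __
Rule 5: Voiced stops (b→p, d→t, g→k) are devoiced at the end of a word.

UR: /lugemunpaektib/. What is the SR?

Rule 1 (degemination): no segment meets the environment; /lugemunpaektib/ is unchanged.
Rule 2 (stop-cluster i-epenthesis): /k/ and /t/ form a stop–stop cluster, so [i] is inserted between them. /lugemunpaektib/ → lugemunpaekitib.
Rule 3 (intervocalic voicing): /k/ is a voiceless stop between vowels /e/ and /i/, so it voices to [g]. /t/ is a voiceless stop between vowels /i/ and /i/, so it voices to [d]. /lugemunpaekitib/ → lugemunpaegidib.
Rule 4 (post-nasal voicing): /p/ is a voiceless stop immediately after the nasal /n/, so it voices to [b]. /lugemunpaegidib/ → lugemunbaegidib.
Rule 5 (final devoicing): /b/ is a voiced stop in word-final position, so it devoices to [p]. /lugemunbaegidib/ → lugemunbaegidip.

lugemunbaegidip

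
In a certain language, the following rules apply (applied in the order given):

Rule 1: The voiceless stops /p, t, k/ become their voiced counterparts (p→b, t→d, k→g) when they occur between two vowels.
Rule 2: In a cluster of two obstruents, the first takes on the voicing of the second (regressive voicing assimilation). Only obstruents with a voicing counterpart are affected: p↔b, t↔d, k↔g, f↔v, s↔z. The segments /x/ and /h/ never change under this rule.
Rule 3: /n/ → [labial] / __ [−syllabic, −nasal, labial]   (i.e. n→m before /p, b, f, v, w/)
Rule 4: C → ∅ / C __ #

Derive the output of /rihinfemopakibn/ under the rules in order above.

Rule 1 (intervocalic voicing): /p/ is a voiceless stop between vowels /o/ and /a/, so it voices to [b]. /k/ is a voiceless stop between vowels /a/ and /i/, so it voices to [g]. /rihinfemopakibn/ → rihinfemobagibn.
Rule 2 (regressive voicing assimilation): no segment meets the environment; /rihinfemobagibn/ is unchanged.
Rule 3 (nasal place assimilation): /n/ precedes the labial consonant /f/, so it assimilates in place to [m]. /rihinfemobagibn/ → rihimfemobagibn.
Rule 4 (final cluster simplification): /n/ is the second consonant of a word-final cluster /bn/, so it deletes. /rihimfemobagibn/ → rihimfemobagib.

rihimfemobagib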